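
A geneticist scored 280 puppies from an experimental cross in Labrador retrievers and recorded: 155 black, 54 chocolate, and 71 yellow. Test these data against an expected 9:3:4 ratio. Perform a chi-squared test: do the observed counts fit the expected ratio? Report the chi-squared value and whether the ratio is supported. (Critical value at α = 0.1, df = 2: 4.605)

0.097; consistent

Expected counts for N = 280 under a 9:3:4 ratio (total parts = 16):
  black: 280 × 9/16 = 157.5
  chocolate: 280 × 3/16 = 52.5
  yellow: 280 × 4/16 = 70
χ² = Σ (O − E)² / E
  black: (155 − 157.5)² / 157.5 = 0.0397
  chocolate: (54 − 52.5)² / 52.5 = 0.0429
  yellow: (71 − 70)² / 70 = 0.0143
χ² = 0.0397 + 0.0429 + 0.0143 = 0.0969 ≈ 0.097
Degrees of freedom = 3 − 1 = 2; critical value at α = 0.1 is 4.605.
Since 0.097 < 4.605, we fail to reject the null hypothesis — the data are consistent with the 9:3:4 ratio.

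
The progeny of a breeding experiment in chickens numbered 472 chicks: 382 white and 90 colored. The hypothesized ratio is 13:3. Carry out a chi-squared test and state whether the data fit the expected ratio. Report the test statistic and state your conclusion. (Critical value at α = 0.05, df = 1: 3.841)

0.031; consistent

Total ratio parts = 16. Expected numbers out of 472:
  white: 472 × 13/16 = 383.5
  colored: 472 × 3/16 = 88.5
χ² = Σ (O − E)² / E
  white: (382 − 383.5)² / 383.5 = 0.0059
  colored: (90 − 88.5)² / 88.5 = 0.0254
χ² = 0.0059 + 0.0254 = 0.0313 ≈ 0.031
Degrees of freedom = 2 − 1 = 1; critical value at α = 0.05 is 3.841.
Since 0.031 < 3.841, we fail to reject the null hypothesis — the data are consistent with the 13:3 ratio.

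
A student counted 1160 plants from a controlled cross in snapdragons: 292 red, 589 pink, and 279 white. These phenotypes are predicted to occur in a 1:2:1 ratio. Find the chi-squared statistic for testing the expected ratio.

Total ratio parts = 4. Expected numbers out of 1160:
  red: 1160 × 1/4 = 290
  pink: 1160 × 2/4 = 580
  white: 1160 × 1/4 = 290
χ² = Σ (O − E)² / E
  red: (292 − 290)² / 290 = 0.0138
  pink: (589 − 580)² / 580 = 0.1397
  white: (279 − 290)² / 290 = 0.4172
χ² = 0.0138 + 0.1397 + 0.4172 = 0.5707 ≈ 0.571

0.571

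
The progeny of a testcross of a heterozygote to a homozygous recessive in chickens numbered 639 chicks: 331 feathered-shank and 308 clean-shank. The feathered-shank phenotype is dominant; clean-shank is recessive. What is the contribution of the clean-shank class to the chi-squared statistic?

0.414

A testcross of a heterozygote (Aa × aa) gives a 1:1 phenotypic ratio.
Total ratio parts = 2. Expected numbers out of 639:
  feathered-shank: 639 × 1/2 = 319.5
  clean-shank: 639 × 1/2 = 319.5
Contribution of clean-shank: (308 − 319.5)² / 319.5 = 0.4139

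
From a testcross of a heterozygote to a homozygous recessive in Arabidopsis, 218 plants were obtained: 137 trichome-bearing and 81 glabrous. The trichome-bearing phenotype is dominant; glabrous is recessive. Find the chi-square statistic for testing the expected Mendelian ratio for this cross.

14.385

A testcross of a heterozygote (Aa × aa) gives a 1:1 phenotypic ratio.
Under the 1:1 hypothesis (Σ ratio = 2, N = 218):
  trichome-bearing: 218 × 1/2 = 109
  glabrous: 218 × 1/2 = 109
χ² = Σ (O − E)² / E
  trichome-bearing: (137 − 109)² / 109 = 7.1927
  glabrous: (81 − 109)² / 109 = 7.1927
χ² = 7.1927 + 7.1927 = 14.3854 ≈ 14.385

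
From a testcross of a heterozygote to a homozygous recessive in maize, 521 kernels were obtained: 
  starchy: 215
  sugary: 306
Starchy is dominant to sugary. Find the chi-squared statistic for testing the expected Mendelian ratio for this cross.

15.894

A testcross of a heterozygote (Aa × aa) gives a 1:1 phenotypic ratio.
Expected counts for N = 521 under a 1:1 ratio (total parts = 2):
  starchy: 521 × 1/2 = 260.5
  sugary: 521 × 1/2 = 260.5
χ² = Σ (O − E)² / E
  starchy: (215 − 260.5)² / 260.5 = 7.9472
  sugary: (306 − 260.5)² / 260.5 = 7.9472
χ² = 7.9472 + 7.9472 = 15.8944 ≈ 15.894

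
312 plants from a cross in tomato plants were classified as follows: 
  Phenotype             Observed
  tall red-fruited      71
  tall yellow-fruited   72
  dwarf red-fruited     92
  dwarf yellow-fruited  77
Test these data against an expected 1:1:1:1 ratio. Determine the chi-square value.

The 1:1:1:1 ratio has 4 parts, so with N = 312 the expected counts are:
  tall red-fruited: 312 × 1/4 = 78
  tall yellow-fruited: 312 × 1/4 = 78
  dwarf red-fruited: 312 × 1/4 = 78
  dwarf yellow-fruited: 312 × 1/4 = 78
χ² = Σ (O − E)² / E
  tall red-fruited: (71 − 78)² / 78 = 0.6282
  tall yellow-fruited: (72 − 78)² / 78 = 0.4615
  dwarf red-fruited: (92 − 78)² / 78 = 2.5128
  dwarf yellow-fruited: (77 − 78)² / 78 = 0.0128
χ² = 0.6282 + 0.4615 + 2.5128 + 0.0128 = 3.6153 ≈ 3.615

3.615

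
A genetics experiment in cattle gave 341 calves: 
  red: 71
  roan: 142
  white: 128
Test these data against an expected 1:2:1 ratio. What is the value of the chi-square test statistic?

Total ratio parts = 4. Expected numbers out of 341:
  red: 341 × 1/4 = 85.25
  roan: 341 × 2/4 = 170.5
  white: 341 × 1/4 = 85.25
χ² = Σ (O − E)² / E
  red: (71 − 85.25)² / 85.25 = 2.3820
  roan: (142 − 170.5)² / 170.5 = 4.7639
  white: (128 − 85.25)² / 85.25 = 21.4377
χ² = 2.3820 + 4.7639 + 21.4377 = 28.5836 ≈ 28.584

28.584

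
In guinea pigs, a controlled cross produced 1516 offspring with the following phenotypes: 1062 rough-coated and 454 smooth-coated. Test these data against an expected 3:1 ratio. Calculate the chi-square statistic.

Total ratio parts = 4. Expected numbers out of 1516:
  rough-coated: 1516 × 3/4 = 1137
  smooth-coated: 1516 × 1/4 = 379
χ² = Σ (O − E)² / E
  rough-coated: (1062 − 1137)² / 1137 = 4.9472
  smooth-coated: (454 − 379)² / 379 = 14.8417
χ² = 4.9472 + 14.8417 = 19.7889 ≈ 19.789

19.789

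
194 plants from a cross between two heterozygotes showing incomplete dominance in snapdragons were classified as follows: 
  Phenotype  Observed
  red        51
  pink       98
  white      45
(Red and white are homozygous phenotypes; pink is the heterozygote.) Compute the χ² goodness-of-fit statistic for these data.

With incomplete dominance, a heterozygote × heterozygote cross gives a 1:2:1 phenotypic ratio.
Total ratio parts = 4. Expected numbers out of 194:
  red: 194 × 1/4 = 48.5
  pink: 194 × 2/4 = 97
  white: 194 × 1/4 = 48.5
χ² = Σ (O − E)² / E
  red: (51 − 48.5)² / 48.5 = 0.1289
  pink: (98 − 97)² / 97 = 0.0103
  white: (45 − 48.5)² / 48.5 = 0.2526
χ² = 0.1289 + 0.0103 + 0.2526 = 0.3918 ≈ 0.392

0.392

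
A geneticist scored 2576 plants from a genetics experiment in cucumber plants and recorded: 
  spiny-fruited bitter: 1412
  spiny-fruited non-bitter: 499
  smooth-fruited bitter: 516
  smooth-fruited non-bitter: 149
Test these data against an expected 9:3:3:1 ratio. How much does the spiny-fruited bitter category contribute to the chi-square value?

Under the 9:3:3:1 hypothesis (Σ ratio = 16, N = 2576):
  spiny-fruited bitter: 2576 × 9/16 = 1449
  spiny-fruited non-bitter: 2576 × 3/16 = 483
  smooth-fruited bitter: 2576 × 3/16 = 483
  smooth-fruited non-bitter: 2576 × 1/16 = 161
Contribution of spiny-fruited bitter: (1412 − 1449)² / 1449 = 0.9448

0.945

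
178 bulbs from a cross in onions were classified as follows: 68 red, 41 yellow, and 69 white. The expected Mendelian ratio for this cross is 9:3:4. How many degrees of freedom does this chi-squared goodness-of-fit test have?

2

A goodness-of-fit test with 3 phenotype classes has df = 3 − 1 = 2.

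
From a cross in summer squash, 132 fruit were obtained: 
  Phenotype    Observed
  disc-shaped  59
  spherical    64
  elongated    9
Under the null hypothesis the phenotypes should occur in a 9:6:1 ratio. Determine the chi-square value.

Expected counts for N = 132 under a 9:6:1 ratio (total parts = 16):
  disc-shaped: 132 × 9/16 = 74.25
  spherical: 132 × 6/16 = 49.5
  elongated: 132 × 1/16 = 8.25
χ² = Σ (O − E)² / E
  disc-shaped: (59 − 74.25)² / 74.25 = 3.1322
  spherical: (64 − 49.5)² / 49.5 = 4.2475
  elongated: (9 − 8.25)² / 8.25 = 0.0682
χ² = 3.1322 + 4.2475 + 0.0682 = 7.4479 ≈ 7.448

7.448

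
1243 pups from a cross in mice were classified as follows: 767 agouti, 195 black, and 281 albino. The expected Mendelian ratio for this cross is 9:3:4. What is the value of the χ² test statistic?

15.641

Expected counts for N = 1243 under a 9:3:4 ratio (total parts = 16):
  agouti: 1243 × 9/16 = 699.1875
  black: 1243 × 3/16 = 233.0625
  albino: 1243 × 4/16 = 310.75
χ² = Σ (O − E)² / E
  agouti: (767 − 699.1875)² / 699.1875 = 6.5770
  black: (195 − 233.0625)² / 233.0625 = 6.2162
  albino: (281 − 310.75)² / 310.75 = 2.8481
χ² = 6.5770 + 6.2162 + 2.8481 = 15.6413 ≈ 15.641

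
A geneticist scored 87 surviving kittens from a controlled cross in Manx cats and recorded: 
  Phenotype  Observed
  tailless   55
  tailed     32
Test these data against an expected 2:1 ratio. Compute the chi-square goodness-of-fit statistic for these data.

0.466

Total ratio parts = 3. Expected numbers out of 87:
  tailless: 87 × 2/3 = 58
  tailed: 87 × 1/3 = 29
χ² = Σ (O − E)² / E
  tailless: (55 − 58)² / 58 = 0.1552
  tailed: (32 − 29)² / 29 = 0.3103
χ² = 0.1552 + 0.3103 = 0.4655 ≈ 0.466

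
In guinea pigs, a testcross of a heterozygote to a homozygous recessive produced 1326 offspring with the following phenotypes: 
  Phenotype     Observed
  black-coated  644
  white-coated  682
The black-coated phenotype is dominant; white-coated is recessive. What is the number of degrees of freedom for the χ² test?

1

A testcross of a heterozygote (Aa × aa) gives a 1:1 phenotypic ratio.
A goodness-of-fit test with 2 phenotype classes has df = 2 − 1 = 1.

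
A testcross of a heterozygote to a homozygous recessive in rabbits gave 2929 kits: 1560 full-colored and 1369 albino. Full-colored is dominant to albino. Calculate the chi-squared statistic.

A testcross of a heterozygote (Aa × aa) gives a 1:1 phenotypic ratio.
Expected counts for N = 2929 under a 1:1 ratio (total parts = 2):
  full-colored: 2929 × 1/2 = 1464.5
  albino: 2929 × 1/2 = 1464.5
χ² = Σ (O − E)² / E
  full-colored: (1560 − 1464.5)² / 1464.5 = 6.2276
  albino: (1369 − 1464.5)² / 1464.5 = 6.2276
χ² = 6.2276 + 6.2276 = 12.4552 ≈ 12.455

12.455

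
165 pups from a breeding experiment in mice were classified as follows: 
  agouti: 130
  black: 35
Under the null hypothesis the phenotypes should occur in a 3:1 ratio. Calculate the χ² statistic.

Total ratio parts = 4. Expected numbers out of 165:
  agouti: 165 × 3/4 = 123.75
  black: 165 × 1/4 = 41.25
χ² = Σ (O − E)² / E
  agouti: (130 − 123.75)² / 123.75 = 0.3157
  black: (35 − 41.25)² / 41.25 = 0.9470
χ² = 0.3157 + 0.9470 = 1.2627 ≈ 1.263

1.263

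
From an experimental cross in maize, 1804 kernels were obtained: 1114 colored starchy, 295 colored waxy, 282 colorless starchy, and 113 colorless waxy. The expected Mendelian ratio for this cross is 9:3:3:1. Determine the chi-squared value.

Under the 9:3:3:1 hypothesis (Σ ratio = 16, N = 1804):
  colored starchy: 1804 × 9/16 = 1014.75
  colored waxy: 1804 × 3/16 = 338.25
  colorless starchy: 1804 × 3/16 = 338.25
  colorless waxy: 1804 × 1/16 = 112.75
χ² = Σ (O − E)² / E
  colored starchy: (1114 − 1014.75)² / 1014.75 = 9.7074
  colored waxy: (295 − 338.25)² / 338.25 = 5.5301
  colorless starchy: (282 − 338.25)² / 338.25 = 9.3542
  colorless waxy: (113 − 112.75)² / 112.75 = 0.0006
χ² = 9.7074 + 5.5301 + 9.3542 + 0.0006 = 24.5923 ≈ 24.592

24.592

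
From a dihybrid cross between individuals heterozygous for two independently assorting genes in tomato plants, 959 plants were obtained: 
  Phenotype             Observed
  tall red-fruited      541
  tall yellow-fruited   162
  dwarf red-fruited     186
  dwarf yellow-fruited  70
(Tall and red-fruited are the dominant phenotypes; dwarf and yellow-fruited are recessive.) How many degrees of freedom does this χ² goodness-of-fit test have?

A dihybrid F₂ with independent assortment and complete dominance at both loci gives a 9:3:3:1 phenotypic ratio.
A goodness-of-fit test with 4 phenotype classes has df = 4 − 1 = 3.

3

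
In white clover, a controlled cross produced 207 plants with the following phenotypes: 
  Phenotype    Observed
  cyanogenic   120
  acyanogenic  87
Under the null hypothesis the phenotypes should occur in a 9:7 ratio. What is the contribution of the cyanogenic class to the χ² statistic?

0.109

Expected counts for N = 207 under a 9:7 ratio (total parts = 16):
  cyanogenic: 207 × 9/16 = 116.4375
  acyanogenic: 207 × 7/16 = 90.5625
Contribution of cyanogenic: (120 − 116.4375)² / 116.4375 = 0.1090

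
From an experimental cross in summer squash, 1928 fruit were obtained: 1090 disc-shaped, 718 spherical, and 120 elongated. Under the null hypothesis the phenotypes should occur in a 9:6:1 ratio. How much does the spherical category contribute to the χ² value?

Under the 9:6:1 hypothesis (Σ ratio = 16, N = 1928):
  disc-shaped: 1928 × 9/16 = 1084.5
  spherical: 1928 × 6/16 = 723
  elongated: 1928 × 1/16 = 120.5
Contribution of spherical: (718 − 723)² / 723 = 0.0346

0.035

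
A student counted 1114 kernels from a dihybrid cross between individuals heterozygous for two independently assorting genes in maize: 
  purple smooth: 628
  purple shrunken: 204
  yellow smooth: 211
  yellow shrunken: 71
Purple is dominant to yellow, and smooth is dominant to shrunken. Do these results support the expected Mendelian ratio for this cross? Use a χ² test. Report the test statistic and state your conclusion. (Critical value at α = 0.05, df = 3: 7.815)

0.166; consistent

A dihybrid F₂ with independent assortment and complete dominance at both loci gives a 9:3:3:1 phenotypic ratio.
Total ratio parts = 16. Expected numbers out of 1114:
  purple smooth: 1114 × 9/16 = 626.625
  purple shrunken: 1114 × 3/16 = 208.875
  yellow smooth: 1114 × 3/16 = 208.875
  yellow shrunken: 1114 × 1/16 = 69.625
χ² = Σ (O − E)² / E
  purple smooth: (628 − 626.625)² / 626.625 = 0.0030
  purple shrunken: (204 − 208.875)² / 208.875 = 0.1138
  yellow smooth: (211 − 208.875)² / 208.875 = 0.0216
  yellow shrunken: (71 − 69.625)² / 69.625 = 0.0272
χ² = 0.0030 + 0.1138 + 0.0216 + 0.0272 = 0.1656 ≈ 0.166
Degrees of freedom = 4 − 1 = 3; critical value at α = 0.05 is 7.815.
Since 0.166 < 7.815, we fail to reject the null hypothesis — the data are consistent with the 9:3:3:1 ratio.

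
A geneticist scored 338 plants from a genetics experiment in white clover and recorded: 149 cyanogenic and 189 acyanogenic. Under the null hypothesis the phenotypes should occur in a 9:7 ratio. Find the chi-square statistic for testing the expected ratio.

20.333

The 9:7 ratio has 16 parts, so with N = 338 the expected counts are:
  cyanogenic: 338 × 9/16 = 190.125
  acyanogenic: 338 × 7/16 = 147.875
χ² = Σ (O − E)² / E
  cyanogenic: (149 − 190.125)² / 190.125 = 8.8955
  acyanogenic: (189 − 147.875)² / 147.875 = 11.4371
χ² = 8.8955 + 11.4371 = 20.3326 ≈ 20.333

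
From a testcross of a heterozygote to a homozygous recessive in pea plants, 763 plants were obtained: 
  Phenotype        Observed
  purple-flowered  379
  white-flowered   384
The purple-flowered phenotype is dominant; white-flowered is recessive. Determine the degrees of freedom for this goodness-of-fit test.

A testcross of a heterozygote (Aa × aa) gives a 1:1 phenotypic ratio.
A goodness-of-fit test with 2 phenotype classes has df = 2 − 1 = 1.

1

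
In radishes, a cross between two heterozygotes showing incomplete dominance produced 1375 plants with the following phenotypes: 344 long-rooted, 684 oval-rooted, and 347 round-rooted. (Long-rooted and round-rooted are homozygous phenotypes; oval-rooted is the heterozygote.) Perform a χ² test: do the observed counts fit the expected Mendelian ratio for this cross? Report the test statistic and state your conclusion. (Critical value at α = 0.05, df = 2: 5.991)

0.049; consistent

With incomplete dominance, a heterozygote × heterozygote cross gives a 1:2:1 phenotypic ratio.
Expected counts for N = 1375 under a 1:2:1 ratio (total parts = 4):
  long-rooted: 1375 × 1/4 = 343.75
  oval-rooted: 1375 × 2/4 = 687.5
  round-rooted: 1375 × 1/4 = 343.75
χ² = Σ (O − E)² / E
  long-rooted: (344 − 343.75)² / 343.75 = 0.0002
  oval-rooted: (684 − 687.5)² / 687.5 = 0.0178
  round-rooted: (347 − 343.75)² / 343.75 = 0.0307
χ² = 0.0002 + 0.0178 + 0.0307 = 0.0487 ≈ 0.049
Degrees of freedom = 3 − 1 = 2; critical value at α = 0.05 is 5.991.
Since 0.049 < 5.991, we fail to reject the null hypothesis — the data are consistent with the 1:2:1 ratio.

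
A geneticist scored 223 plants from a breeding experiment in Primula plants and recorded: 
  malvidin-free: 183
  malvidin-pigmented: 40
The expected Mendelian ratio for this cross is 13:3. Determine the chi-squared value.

0.097

Under the 13:3 hypothesis (Σ ratio = 16, N = 223):
  malvidin-free: 223 × 13/16 = 181.1875
  malvidin-pigmented: 223 × 3/16 = 41.8125
χ² = Σ (O − E)² / E
  malvidin-free: (183 − 181.1875)² / 181.1875 = 0.0181
  malvidin-pigmented: (40 − 41.8125)² / 41.8125 = 0.0786
χ² = 0.0181 + 0.0786 = 0.0967 ≈ 0.097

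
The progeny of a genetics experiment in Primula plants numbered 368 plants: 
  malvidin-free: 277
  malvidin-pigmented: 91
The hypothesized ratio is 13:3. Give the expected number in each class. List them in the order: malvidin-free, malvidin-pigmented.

Expected counts for N = 368 under a 13:3 ratio (total parts = 16):
  malvidin-free: 368 × 13/16 = 299
  malvidin-pigmented: 368 × 3/16 = 69

299, 69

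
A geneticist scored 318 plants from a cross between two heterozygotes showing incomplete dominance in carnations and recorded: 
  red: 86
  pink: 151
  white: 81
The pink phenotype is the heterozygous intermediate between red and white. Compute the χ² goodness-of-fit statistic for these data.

With incomplete dominance, a heterozygote × heterozygote cross gives a 1:2:1 phenotypic ratio.
Total ratio parts = 4. Expected numbers out of 318:
  red: 318 × 1/4 = 79.5
  pink: 318 × 2/4 = 159
  white: 318 × 1/4 = 79.5
χ² = Σ (O − E)² / E
  red: (86 − 79.5)² / 79.5 = 0.5314
  pink: (151 − 159)² / 159 = 0.4025
  white: (81 − 79.5)² / 79.5 = 0.0283
χ² = 0.5314 + 0.4025 + 0.0283 = 0.9622 ≈ 0.962

0.962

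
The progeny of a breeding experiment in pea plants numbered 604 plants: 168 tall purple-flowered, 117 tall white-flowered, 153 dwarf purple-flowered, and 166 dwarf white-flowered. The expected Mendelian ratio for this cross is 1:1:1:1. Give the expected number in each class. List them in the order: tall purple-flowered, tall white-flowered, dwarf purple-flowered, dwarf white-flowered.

151, 151, 151, 151

Total ratio parts = 4. Expected numbers out of 604:
  tall purple-flowered: 604 × 1/4 = 151
  tall white-flowered: 604 × 1/4 = 151
  dwarf purple-flowered: 604 × 1/4 = 151
  dwarf white-flowered: 604 × 1/4 = 151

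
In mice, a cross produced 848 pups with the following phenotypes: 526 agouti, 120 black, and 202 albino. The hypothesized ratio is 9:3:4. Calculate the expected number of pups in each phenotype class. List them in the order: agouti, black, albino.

477, 159, 212

Under the 9:3:4 hypothesis (Σ ratio = 16, N = 848):
  agouti: 848 × 9/16 = 477
  black: 848 × 3/16 = 159
  albino: 848 × 4/16 = 212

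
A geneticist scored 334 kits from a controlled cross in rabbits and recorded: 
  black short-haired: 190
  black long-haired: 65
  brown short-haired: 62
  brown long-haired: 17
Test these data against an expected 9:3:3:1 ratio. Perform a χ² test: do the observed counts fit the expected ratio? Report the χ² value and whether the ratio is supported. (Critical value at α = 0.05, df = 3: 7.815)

0.840; consistent

The 9:3:3:1 ratio has 16 parts, so with N = 334 the expected counts are:
  black short-haired: 334 × 9/16 = 187.875
  black long-haired: 334 × 3/16 = 62.625
  brown short-haired: 334 × 3/16 = 62.625
  brown long-haired: 334 × 1/16 = 20.875
χ² = Σ (O − E)² / E
  black short-haired: (190 − 187.875)² / 187.875 = 0.0240
  black long-haired: (65 − 62.625)² / 62.625 = 0.0901
  brown short-haired: (62 − 62.625)² / 62.625 = 0.0062
  brown long-haired: (17 − 20.875)² / 20.875 = 0.7193
χ² = 0.0240 + 0.0901 + 0.0062 + 0.7193 = 0.8396 ≈ 0.840
Degrees of freedom = 4 − 1 = 3; critical value at α = 0.05 is 7.815.
Since 0.840 < 7.815, we fail to reject the null hypothesis — the data are consistent with the 9:3:3:1 ratio.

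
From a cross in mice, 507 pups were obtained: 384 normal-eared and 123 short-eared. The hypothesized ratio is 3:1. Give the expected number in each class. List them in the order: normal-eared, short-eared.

380.25, 126.75

Under the 3:1 hypothesis (Σ ratio = 4, N = 507):
  normal-eared: 507 × 3/4 = 380.25
  short-eared: 507 × 1/4 = 126.75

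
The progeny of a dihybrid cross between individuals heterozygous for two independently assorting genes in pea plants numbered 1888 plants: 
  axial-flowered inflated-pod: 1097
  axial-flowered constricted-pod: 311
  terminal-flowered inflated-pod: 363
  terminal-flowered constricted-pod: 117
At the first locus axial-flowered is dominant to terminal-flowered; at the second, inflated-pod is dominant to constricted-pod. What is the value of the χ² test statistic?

6.614

A dihybrid F₂ with independent assortment and complete dominance at both loci gives a 9:3:3:1 phenotypic ratio.
Total ratio parts = 16. Expected numbers out of 1888:
  axial-flowered inflated-pod: 1888 × 9/16 = 1062
  axial-flowered constricted-pod: 1888 × 3/16 = 354
  terminal-flowered inflated-pod: 1888 × 3/16 = 354
  terminal-flowered constricted-pod: 1888 × 1/16 = 118
χ² = Σ (O − E)² / E
  axial-flowered inflated-pod: (1097 − 1062)² / 1062 = 1.1535
  axial-flowered constricted-pod: (311 − 354)² / 354 = 5.2232
  terminal-flowered inflated-pod: (363 − 354)² / 354 = 0.2288
  terminal-flowered constricted-pod: (117 − 118)² / 118 = 0.0085
χ² = 1.1535 + 5.2232 + 0.2288 + 0.0085 = 6.614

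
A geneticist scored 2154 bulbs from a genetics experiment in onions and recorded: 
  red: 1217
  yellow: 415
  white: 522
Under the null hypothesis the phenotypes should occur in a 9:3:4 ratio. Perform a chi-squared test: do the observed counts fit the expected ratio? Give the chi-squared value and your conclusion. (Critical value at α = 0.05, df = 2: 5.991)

Under the 9:3:4 hypothesis (Σ ratio = 16, N = 2154):
  red: 2154 × 9/16 = 1211.625
  yellow: 2154 × 3/16 = 403.875
  white: 2154 × 4/16 = 538.5
χ² = Σ (O − E)² / E
  red: (1217 − 1211.625)² / 1211.625 = 0.0238
  yellow: (415 − 403.875)² / 403.875 = 0.3064
  white: (522 − 538.5)² / 538.5 = 0.5056
χ² = 0.0238 + 0.3064 + 0.5056 = 0.8358 ≈ 0.836
Degrees of freedom = 3 − 1 = 2; critical value at α = 0.05 is 5.991.
Since 0.836 < 5.991, we fail to reject the null hypothesis — the data are consistent with the 9:3:4 ratio.

0.836; consistent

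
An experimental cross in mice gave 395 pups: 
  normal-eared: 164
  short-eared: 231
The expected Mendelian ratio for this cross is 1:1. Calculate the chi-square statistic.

11.365

Under the 1:1 hypothesis (Σ ratio = 2, N = 395):
  normal-eared: 395 × 1/2 = 197.5
  short-eared: 395 × 1/2 = 197.5
χ² = Σ (O − E)² / E
  normal-eared: (164 − 197.5)² / 197.5 = 5.6823
  short-eared: (231 − 197.5)² / 197.5 = 5.6823
χ² = 5.6823 + 5.6823 = 11.3646 ≈ 11.365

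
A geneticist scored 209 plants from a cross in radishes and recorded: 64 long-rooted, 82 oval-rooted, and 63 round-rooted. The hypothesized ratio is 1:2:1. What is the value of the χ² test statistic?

9.699

The 1:2:1 ratio has 4 parts, so with N = 209 the expected counts are:
  long-rooted: 209 × 1/4 = 52.25
  oval-rooted: 209 × 2/4 = 104.5
  round-rooted: 209 × 1/4 = 52.25
χ² = Σ (O − E)² / E
  long-rooted: (64 − 52.25)² / 52.25 = 2.6423
  oval-rooted: (82 − 104.5)² / 104.5 = 4.8445
  round-rooted: (63 − 52.25)² / 52.25 = 2.2117
χ² = 2.6423 + 4.8445 + 2.2117 = 9.6985 ≈ 9.699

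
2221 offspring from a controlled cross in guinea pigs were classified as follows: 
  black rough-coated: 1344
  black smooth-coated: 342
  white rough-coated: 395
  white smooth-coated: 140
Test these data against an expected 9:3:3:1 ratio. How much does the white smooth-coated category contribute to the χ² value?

Expected counts for N = 2221 under a 9:3:3:1 ratio (total parts = 16):
  black rough-coated: 2221 × 9/16 = 1249.3125
  black smooth-coated: 2221 × 3/16 = 416.4375
  white rough-coated: 2221 × 3/16 = 416.4375
  white smooth-coated: 2221 × 1/16 = 138.8125
Contribution of white smooth-coated: (140 − 138.8125)² / 138.8125 = 0.0102

0.010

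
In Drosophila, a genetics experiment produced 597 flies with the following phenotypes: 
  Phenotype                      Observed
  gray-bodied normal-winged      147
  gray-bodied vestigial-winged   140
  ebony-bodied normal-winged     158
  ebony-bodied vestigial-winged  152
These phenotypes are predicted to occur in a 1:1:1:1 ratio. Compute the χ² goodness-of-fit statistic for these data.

Total ratio parts = 4. Expected numbers out of 597:
  gray-bodied normal-winged: 597 × 1/4 = 149.25
  gray-bodied vestigial-winged: 597 × 1/4 = 149.25
  ebony-bodied normal-winged: 597 × 1/4 = 149.25
  ebony-bodied vestigial-winged: 597 × 1/4 = 149.25
χ² = Σ (O − E)² / E
  gray-bodied normal-winged: (147 − 149.25)² / 149.25 = 0.0339
  gray-bodied vestigial-winged: (140 − 149.25)² / 149.25 = 0.5733
  ebony-bodied normal-winged: (158 − 149.25)² / 149.25 = 0.5130
  ebony-bodied vestigial-winged: (152 − 149.25)² / 149.25 = 0.0507
χ² = 0.0339 + 0.5733 + 0.5130 + 0.0507 = 1.1709 ≈ 1.171

1.171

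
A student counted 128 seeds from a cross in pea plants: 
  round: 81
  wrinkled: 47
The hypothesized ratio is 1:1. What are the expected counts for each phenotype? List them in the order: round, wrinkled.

64, 64

The 1:1 ratio has 2 parts, so with N = 128 the expected counts are:
  round: 128 × 1/2 = 64
  wrinkled: 128 × 1/2 = 64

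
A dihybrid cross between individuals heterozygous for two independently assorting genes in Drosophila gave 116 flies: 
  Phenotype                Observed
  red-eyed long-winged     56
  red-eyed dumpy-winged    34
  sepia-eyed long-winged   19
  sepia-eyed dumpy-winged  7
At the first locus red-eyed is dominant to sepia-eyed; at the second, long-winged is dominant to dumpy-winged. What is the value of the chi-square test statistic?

8.567

A dihybrid F₂ with independent assortment and complete dominance at both loci gives a 9:3:3:1 phenotypic ratio.
Under the 9:3:3:1 hypothesis (Σ ratio = 16, N = 116):
  red-eyed long-winged: 116 × 9/16 = 65.25
  red-eyed dumpy-winged: 116 × 3/16 = 21.75
  sepia-eyed long-winged: 116 × 3/16 = 21.75
  sepia-eyed dumpy-winged: 116 × 1/16 = 7.25
χ² = Σ (O − E)² / E
  red-eyed long-winged: (56 − 65.25)² / 65.25 = 1.3113
  red-eyed dumpy-winged: (34 − 21.75)² / 21.75 = 6.8994
  sepia-eyed long-winged: (19 − 21.75)² / 21.75 = 0.3477
  sepia-eyed dumpy-winged: (7 − 7.25)² / 7.25 = 0.0086
χ² = 1.3113 + 6.8994 + 0.3477 + 0.0086 = 8.567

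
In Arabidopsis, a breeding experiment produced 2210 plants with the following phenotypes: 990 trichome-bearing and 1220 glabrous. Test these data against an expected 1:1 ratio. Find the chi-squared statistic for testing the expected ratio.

The 1:1 ratio has 2 parts, so with N = 2210 the expected counts are:
  trichome-bearing: 2210 × 1/2 = 1105
  glabrous: 2210 × 1/2 = 1105
χ² = Σ (O − E)² / E
  trichome-bearing: (990 − 1105)² / 1105 = 11.9683
  glabrous: (1220 − 1105)² / 1105 = 11.9683
χ² = 11.9683 + 11.9683 = 23.9366 ≈ 23.937

23.937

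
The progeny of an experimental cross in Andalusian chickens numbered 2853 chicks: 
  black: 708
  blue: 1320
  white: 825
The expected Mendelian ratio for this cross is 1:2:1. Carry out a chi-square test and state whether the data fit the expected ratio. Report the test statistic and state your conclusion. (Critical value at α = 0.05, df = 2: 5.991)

Total ratio parts = 4. Expected numbers out of 2853:
  black: 2853 × 1/4 = 713.25
  blue: 2853 × 2/4 = 1426.5
  white: 2853 × 1/4 = 713.25
χ² = Σ (O − E)² / E
  black: (708 − 713.25)² / 713.25 = 0.0386
  blue: (1320 − 1426.5)² / 1426.5 = 7.9511
  white: (825 − 713.25)² / 713.25 = 17.5087
χ² = 0.0386 + 7.9511 + 17.5087 = 25.4984 ≈ 25.498
Degrees of freedom = 3 − 1 = 2; critical value at α = 0.05 is 5.991.
Since 25.498 > 5.991, we reject the null hypothesis — the data do not fit the 1:2:1 ratio.

25.498; not consistent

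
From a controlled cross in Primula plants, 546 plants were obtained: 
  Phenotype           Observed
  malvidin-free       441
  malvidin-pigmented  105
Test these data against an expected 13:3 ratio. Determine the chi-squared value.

0.083

The 13:3 ratio has 16 parts, so with N = 546 the expected counts are:
  malvidin-free: 546 × 13/16 = 443.625
  malvidin-pigmented: 546 × 3/16 = 102.375
χ² = Σ (O − E)² / E
  malvidin-free: (441 − 443.625)² / 443.625 = 0.0155
  malvidin-pigmented: (105 − 102.375)² / 102.375 = 0.0673
χ² = 0.0155 + 0.0673 = 0.0828 ≈ 0.083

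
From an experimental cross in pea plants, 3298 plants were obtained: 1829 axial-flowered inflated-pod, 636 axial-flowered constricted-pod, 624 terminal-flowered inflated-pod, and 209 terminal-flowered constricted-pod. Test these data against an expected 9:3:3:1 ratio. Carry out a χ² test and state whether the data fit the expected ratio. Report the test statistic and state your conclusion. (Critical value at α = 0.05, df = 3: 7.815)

0.962; consistent

Under the 9:3:3:1 hypothesis (Σ ratio = 16, N = 3298):
  axial-flowered inflated-pod: 3298 × 9/16 = 1855.125
  axial-flowered constricted-pod: 3298 × 3/16 = 618.375
  terminal-flowered inflated-pod: 3298 × 3/16 = 618.375
  terminal-flowered constricted-pod: 3298 × 1/16 = 206.125
χ² = Σ (O − E)² / E
  axial-flowered inflated-pod: (1829 − 1855.125)² / 1855.125 = 0.3679
  axial-flowered constricted-pod: (636 − 618.375)² / 618.375 = 0.5023
  terminal-flowered inflated-pod: (624 − 618.375)² / 618.375 = 0.0512
  terminal-flowered constricted-pod: (209 − 206.125)² / 206.125 = 0.0401
χ² = 0.3679 + 0.5023 + 0.0512 + 0.0401 = 0.9615 ≈ 0.962
Degrees of freedom = 4 − 1 = 3; critical value at α = 0.05 is 7.815.
Since 0.962 < 7.815, we fail to reject the null hypothesis — the data are consistent with the 9:3:3:1 ratio.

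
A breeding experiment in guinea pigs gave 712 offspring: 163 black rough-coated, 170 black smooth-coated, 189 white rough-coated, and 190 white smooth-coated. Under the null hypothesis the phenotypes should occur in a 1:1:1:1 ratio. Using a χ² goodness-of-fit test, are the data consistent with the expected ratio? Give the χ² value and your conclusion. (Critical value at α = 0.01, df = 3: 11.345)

3.112; consistent

Total ratio parts = 4. Expected numbers out of 712:
  black rough-coated: 712 × 1/4 = 178
  black smooth-coated: 712 × 1/4 = 178
  white rough-coated: 712 × 1/4 = 178
  white smooth-coated: 712 × 1/4 = 178
χ² = Σ (O − E)² / E
  black rough-coated: (163 − 178)² / 178 = 1.2640
  black smooth-coated: (170 − 178)² / 178 = 0.3596
  white rough-coated: (189 − 178)² / 178 = 0.6798
  white smooth-coated: (190 − 178)² / 178 = 0.8090
χ² = 1.2640 + 0.3596 + 0.6798 + 0.8090 = 3.1124 ≈ 3.112
Degrees of freedom = 4 − 1 = 3; critical value at α = 0.01 is 11.345.
Since 3.112 < 11.345, we fail to reject the null hypothesis — the data are consistent with the 1:1:1:1 ratio.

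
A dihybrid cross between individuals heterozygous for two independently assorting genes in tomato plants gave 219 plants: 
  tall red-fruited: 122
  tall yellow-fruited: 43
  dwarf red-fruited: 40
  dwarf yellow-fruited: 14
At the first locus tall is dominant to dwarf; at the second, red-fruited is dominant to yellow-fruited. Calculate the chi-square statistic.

A dihybrid F₂ with independent assortment and complete dominance at both loci gives a 9:3:3:1 phenotypic ratio.
Expected counts for N = 219 under a 9:3:3:1 ratio (total parts = 16):
  tall red-fruited: 219 × 9/16 = 123.1875
  tall yellow-fruited: 219 × 3/16 = 41.0625
  dwarf red-fruited: 219 × 3/16 = 41.0625
  dwarf yellow-fruited: 219 × 1/16 = 13.6875
χ² = Σ (O − E)² / E
  tall red-fruited: (122 − 123.1875)² / 123.1875 = 0.0114
  tall yellow-fruited: (43 − 41.0625)² / 41.0625 = 0.0914
  dwarf red-fruited: (40 − 41.0625)² / 41.0625 = 0.0275
  dwarf yellow-fruited: (14 − 13.6875)² / 13.6875 = 0.0071
χ² = 0.0114 + 0.0914 + 0.0275 + 0.0071 = 0.1374 ≈ 0.137

0.137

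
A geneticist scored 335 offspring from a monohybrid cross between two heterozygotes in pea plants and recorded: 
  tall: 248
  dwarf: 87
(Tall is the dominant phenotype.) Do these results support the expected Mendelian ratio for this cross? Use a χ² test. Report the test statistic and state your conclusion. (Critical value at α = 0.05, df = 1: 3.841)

For a monohybrid cross between heterozygotes with complete dominance, the expected phenotypic ratio is 3:1.
Expected counts for N = 335 under a 3:1 ratio (total parts = 4):
  tall: 335 × 3/4 = 251.25
  dwarf: 335 × 1/4 = 83.75
χ² = Σ (O − E)² / E
  tall: (248 − 251.25)² / 251.25 = 0.0420
  dwarf: (87 − 83.75)² / 83.75 = 0.1261
χ² = 0.0420 + 0.1261 = 0.1681 ≈ 0.168
Degrees of freedom = 2 − 1 = 1; critical value at α = 0.05 is 3.841.
Since 0.168 < 3.841, we fail to reject the null hypothesis — the data are consistent with the 3:1 ratio.

0.168; consistent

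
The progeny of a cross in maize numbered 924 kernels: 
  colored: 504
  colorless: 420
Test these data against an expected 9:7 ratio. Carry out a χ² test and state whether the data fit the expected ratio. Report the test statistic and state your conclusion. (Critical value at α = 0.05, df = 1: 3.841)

Total ratio parts = 16. Expected numbers out of 924:
  colored: 924 × 9/16 = 519.75
  colorless: 924 × 7/16 = 404.25
χ² = Σ (O − E)² / E
  colored: (504 − 519.75)² / 519.75 = 0.4773
  colorless: (420 − 404.25)² / 404.25 = 0.6136
χ² = 0.4773 + 0.6136 = 1.0909 ≈ 1.091
Degrees of freedom = 2 − 1 = 1; critical value at α = 0.05 is 3.841.
Since 1.091 < 3.841, we fail to reject the null hypothesis — the data are consistent with the 9:7 ratio.

1.091; consistent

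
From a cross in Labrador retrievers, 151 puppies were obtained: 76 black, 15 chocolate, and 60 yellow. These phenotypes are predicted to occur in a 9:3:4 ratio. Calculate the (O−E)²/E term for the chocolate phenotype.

6.260

The 9:3:4 ratio has 16 parts, so with N = 151 the expected counts are:
  black: 151 × 9/16 = 84.9375
  chocolate: 151 × 3/16 = 28.3125
  yellow: 151 × 4/16 = 37.75
Contribution of chocolate: (15 − 28.3125)² / 28.3125 = 6.2595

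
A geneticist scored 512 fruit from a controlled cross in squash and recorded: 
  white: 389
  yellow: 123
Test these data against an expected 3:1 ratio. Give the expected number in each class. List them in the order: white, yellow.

384, 128

The 3:1 ratio has 4 parts, so with N = 512 the expected counts are:
  white: 512 × 3/4 = 384
  yellow: 512 × 1/4 = 128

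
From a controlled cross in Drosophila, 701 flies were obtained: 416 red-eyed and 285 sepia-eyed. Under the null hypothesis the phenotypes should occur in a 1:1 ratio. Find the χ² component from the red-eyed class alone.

Expected counts for N = 701 under a 1:1 ratio (total parts = 2):
  red-eyed: 701 × 1/2 = 350.5
  sepia-eyed: 701 × 1/2 = 350.5
Contribution of red-eyed: (416 − 350.5)² / 350.5 = 12.2404

12.240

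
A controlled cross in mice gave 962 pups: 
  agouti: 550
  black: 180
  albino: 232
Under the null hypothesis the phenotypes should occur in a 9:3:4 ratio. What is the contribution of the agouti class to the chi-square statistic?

0.146

Total ratio parts = 16. Expected numbers out of 962:
  agouti: 962 × 9/16 = 541.125
  black: 962 × 3/16 = 180.375
  albino: 962 × 4/16 = 240.5
Contribution of agouti: (550 − 541.125)² / 541.125 = 0.1456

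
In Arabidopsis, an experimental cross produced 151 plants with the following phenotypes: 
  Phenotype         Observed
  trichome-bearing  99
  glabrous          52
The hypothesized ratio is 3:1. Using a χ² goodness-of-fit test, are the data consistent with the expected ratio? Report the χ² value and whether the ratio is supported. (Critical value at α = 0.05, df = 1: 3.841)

7.172; not consistent

Total ratio parts = 4. Expected numbers out of 151:
  trichome-bearing: 151 × 3/4 = 113.25
  glabrous: 151 × 1/4 = 37.75
χ² = Σ (O − E)² / E
  trichome-bearing: (99 − 113.25)² / 113.25 = 1.7930
  glabrous: (52 − 37.75)² / 37.75 = 5.3791
χ² = 1.7930 + 5.3791 = 7.1721 ≈ 7.172
Degrees of freedom = 2 − 1 = 1; critical value at α = 0.05 is 3.841.
Since 7.172 > 3.841, we reject the null hypothesis — the data do not fit the 3:1 ratio.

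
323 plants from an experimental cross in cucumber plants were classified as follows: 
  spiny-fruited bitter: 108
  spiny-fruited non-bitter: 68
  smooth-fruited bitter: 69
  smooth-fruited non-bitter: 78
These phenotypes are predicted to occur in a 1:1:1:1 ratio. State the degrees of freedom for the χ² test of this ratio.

A goodness-of-fit test with 4 phenotype classes has df = 4 − 1 = 3.

3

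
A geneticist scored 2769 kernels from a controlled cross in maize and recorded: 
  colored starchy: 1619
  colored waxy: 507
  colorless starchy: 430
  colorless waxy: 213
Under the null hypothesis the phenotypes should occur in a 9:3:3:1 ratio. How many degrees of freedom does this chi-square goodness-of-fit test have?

3

A goodness-of-fit test with 4 phenotype classes has df = 4 − 1 = 3.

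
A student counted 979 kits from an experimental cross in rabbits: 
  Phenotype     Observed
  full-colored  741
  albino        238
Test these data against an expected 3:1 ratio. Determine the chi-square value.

0.248

Expected counts for N = 979 under a 3:1 ratio (total parts = 4):
  full-colored: 979 × 3/4 = 734.25
  albino: 979 × 1/4 = 244.75
χ² = Σ (O − E)² / E
  full-colored: (741 − 734.25)² / 734.25 = 0.0621
  albino: (238 − 244.75)² / 244.75 = 0.1862
χ² = 0.0621 + 0.1862 = 0.2483 ≈ 0.248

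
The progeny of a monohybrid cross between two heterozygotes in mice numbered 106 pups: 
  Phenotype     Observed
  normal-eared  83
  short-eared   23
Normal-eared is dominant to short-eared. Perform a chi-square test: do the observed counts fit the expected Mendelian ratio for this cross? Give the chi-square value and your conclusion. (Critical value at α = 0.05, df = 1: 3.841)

For a monohybrid cross between heterozygotes with complete dominance, the expected phenotypic ratio is 3:1.
Expected counts for N = 106 under a 3:1 ratio (total parts = 4):
  normal-eared: 106 × 3/4 = 79.5
  short-eared: 106 × 1/4 = 26.5
χ² = Σ (O − E)² / E
  normal-eared: (83 − 79.5)² / 79.5 = 0.1541
  short-eared: (23 − 26.5)² / 26.5 = 0.4623
χ² = 0.1541 + 0.4623 = 0.6164 ≈ 0.616
Degrees of freedom = 2 − 1 = 1; critical value at α = 0.05 is 3.841.
Since 0.616 < 3.841, we fail to reject the null hypothesis — the data are consistent with the 3:1 ratio.

0.616; consistent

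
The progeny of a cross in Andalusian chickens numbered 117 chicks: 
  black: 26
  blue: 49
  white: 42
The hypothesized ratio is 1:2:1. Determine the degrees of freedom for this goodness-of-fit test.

2

A goodness-of-fit test with 3 phenotype classes has df = 3 − 1 = 2.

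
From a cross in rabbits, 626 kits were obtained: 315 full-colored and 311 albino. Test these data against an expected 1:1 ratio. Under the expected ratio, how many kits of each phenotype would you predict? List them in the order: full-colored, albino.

313, 313

Total ratio parts = 2. Expected numbers out of 626:
  full-colored: 626 × 1/2 = 313
  albino: 626 × 1/2 = 313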